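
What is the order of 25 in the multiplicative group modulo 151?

The order of 25 must divide φ(151) = 151 − 1 = 150 = 2 · 3 · 5^2.
Divisors of 150: 1, 2, 3, 5, 6, 10, 15, 25, 30, 50, 75, 150.
Compute 25^d (mod 151) for the divisors d until we hit 1:
25^1 ≡ 25
25^2 ≡ 21
25^3 ≡ 72
25^5 ≡ 2
25^6 ≡ 50
25^10 ≡ 4
25^15 ≡ 8
25^25 ≡ 32
25^30 ≡ 64
25^50 ≡ 118
25^75 ≡ 1
Therefore the multiplicative order of 25 modulo 151 is 75.

75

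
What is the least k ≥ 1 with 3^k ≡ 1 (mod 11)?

5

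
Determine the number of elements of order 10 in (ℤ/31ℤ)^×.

4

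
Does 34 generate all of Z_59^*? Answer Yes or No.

φ(59) = 59 − 1 = 58 = 2 · 29.
34 is a primitive root mod 59 iff 34^(φ(59)/q) ≢ 1 for every prime q | φ(59), i.e. q ∈ {2, 29}.
34^29 ≡ 58 (mod 59)  [q = 2: ≢ 1 ✓]
34^2 ≡ 35 (mod 59)  [q = 29: ≢ 1 ✓]
Every test exponent gives a nontrivial residue, hence 34 generates the full group.

Yes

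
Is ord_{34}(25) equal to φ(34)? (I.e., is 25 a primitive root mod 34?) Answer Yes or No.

No

φ(34) = φ(2)·φ(17) = 1·16 = 16 = 2^4.
An element g generates (Z/34Z)^× iff g^(16/q) ≢ 1 (mod 34) for each prime q ∈ {2}.
25^8 ≡ 1 (mod 34)  [q = 2: ≡ 1 ✗]
The check at q = 2 fails, so 25 generates a proper subgroup.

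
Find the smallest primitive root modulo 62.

3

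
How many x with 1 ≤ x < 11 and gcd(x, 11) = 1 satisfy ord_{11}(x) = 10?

4

φ(11) = 11 − 1 = 10 = 2 · 5.
In a cyclic group of order 10, there are φ(d) elements of order d for each divisor d of 10, and zero for non-divisors.
10 = 2 · 5 divides 10, and φ(10) = 4.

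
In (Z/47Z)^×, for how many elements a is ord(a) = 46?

φ(47) = 47 − 1 = 46 = 2 · 23.
In a cyclic group of order 46, there are φ(d) elements of order d for each divisor d of 46, and zero for non-divisors.
46 = 2 · 23 divides 46, and φ(46) = 22.

22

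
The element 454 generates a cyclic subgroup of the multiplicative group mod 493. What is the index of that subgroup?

By Lagrange's theorem, ord_493(454) divides φ(493) = φ(17·29) = (17−1)·(29−1) = 16·28 = 448 = 2^6 · 7.
Divisors of 448: 1, 2, 4, 7, 8, 14, 16, 28, 32, 56, 64, 112, 224, 448.
Evaluate successive powers at the divisors of 448:
454^1 ≡ 454 (mod 493)
454^2 ≡ 42 (mod 493)
454^4 ≡ 285 (mod 493)
454^7 ≡ 41 (mod 493)
454^8 ≡ 373 (mod 493)
454^14 ≡ 202 (mod 493)
454^16 ≡ 103 (mod 493)
454^28 ≡ 378 (mod 493)
454^32 ≡ 256 (mod 493)
454^56 ≡ 407 (mod 493)
454^64 ≡ 460 (mod 493)
454^112 ≡ 1 (mod 493) ✓
So ord_493(454) = 112, hence |⟨454⟩| = 112.
The index is φ(493) / ord(454) = 448 / 112 = 4.

4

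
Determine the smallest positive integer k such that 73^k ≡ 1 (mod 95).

36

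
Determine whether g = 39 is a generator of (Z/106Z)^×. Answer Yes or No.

φ(106) = φ(2)·φ(53) = 1·52 = 52 = 2^2 · 13.
An element g generates (Z/106Z)^× iff g^(52/q) ≢ 1 (mod 106) for each prime q ∈ {2, 13}.
39^26 ≡ 105 (mod 106)  [q = 2: ≢ 1 ✓]
39^4 ≡ 97 (mod 106)  [q = 13: ≢ 1 ✓]
None equal 1, so ord_106(39) = 52: 39 is a primitive root.

Yes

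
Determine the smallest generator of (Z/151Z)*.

φ(151) = 151 − 1 = 150 = 2 · 3 · 5^2.
Test candidates g = 2, 3, … against the prime factors q ∈ {2, 3, 5} of φ(151): g is a generator iff g^(150/q) ≢ 1 for every such q.
g = 2: 2^75 ≡ 1 — hits 1, so not a primitive root.
g = 3: 3^75 ≡ 150; 3^50 ≡ 1 — hits 1, so not a primitive root.
g = 4: 4^75 ≡ 1 — hits 1, so not a primitive root.
g = 5: 5^75 ≡ 1 — hits 1, so not a primitive root.
g = 6: 6^75 ≡ 150; 6^50 ≡ 32; 6^30 ≡ 59 — none is 1, so 6 is a primitive root.
Hence the least primitive root of 151 is 6.

6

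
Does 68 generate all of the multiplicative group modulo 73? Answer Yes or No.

Yes

φ(73) = 73 − 1 = 72 = 2^3 · 3^2.
68 is a primitive root mod 73 iff 68^(φ(73)/q) ≢ 1 for every prime q | φ(73), i.e. q ∈ {2, 3}.
68^36 ≡ 72 (mod 73)  [q = 2: ≢ 1 ✓]
68^24 ≡ 8 (mod 73)  [q = 3: ≢ 1 ✓]
All checks pass, so 68 has order 72 and is a primitive root modulo 73.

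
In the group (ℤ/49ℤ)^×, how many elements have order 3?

2

φ(49) = φ(7^2) = 7·(7−1) = 42 = 2 · 3 · 7.
(Z/49Z)^× is cyclic (|G| = 42); a cyclic group of order m has exactly φ(d) elements of each order d | m, and none otherwise.
3 | 42, and φ(3) = 3 − 1 = 2.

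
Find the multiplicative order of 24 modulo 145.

By Lagrange's theorem, ord_145(24) divides φ(145) = φ(5·29) = (5−1)·(29−1) = 4·28 = 112 = 2^4 · 7.
Divisors of 112: 1, 2, 4, 7, 8, 14, 16, 28, 56, 112.
Test each divisor d:
24^1 ≡ 24 (mod 145)
24^2 ≡ 141 (mod 145)
24^4 ≡ 16 (mod 145)
24^7 ≡ 59 (mod 145)
24^8 ≡ 111 (mod 145)
24^14 ≡ 1 (mod 145) ✓
Therefore the multiplicative order of 24 modulo 145 is 14.

14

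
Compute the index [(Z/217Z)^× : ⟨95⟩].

12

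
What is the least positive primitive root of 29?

2

φ(29) = 29 − 1 = 28 = 2^2 · 7.
Test candidates g = 2, 3, … against the prime factors q ∈ {2, 7} of φ(29): g is a generator iff g^(28/q) ≢ 1 for every such q.
g = 2: 2^14 ≡ 28; 2^4 ≡ 16 — none is 1, so 2 is a primitive root.
Hence the least primitive root of 29 is 2.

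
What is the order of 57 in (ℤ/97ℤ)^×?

By Lagrange's theorem, ord_97(57) divides φ(97) = 97 − 1 = 96 = 2^5 · 3.
Divisors of 96: 1, 2, 3, 4, 6, 8, 12, 16, 24, 32, 48, 96.
Compute 57^d (mod 97) for the divisors d until we hit 1:
57^1 ≡ 57 (mod 97)
57^2 ≡ 48 (mod 97)
57^3 ≡ 20 (mod 97)
57^4 ≡ 73 (mod 97)
57^6 ≡ 12 (mod 97)
57^8 ≡ 91 (mod 97)
57^12 ≡ 47 (mod 97)
57^16 ≡ 36 (mod 97)
57^24 ≡ 75 (mod 97)
57^32 ≡ 35 (mod 97)
57^48 ≡ 96 (mod 97)
57^96 ≡ 1 (mod 97) ✓
Hence ord(57) = 96.

96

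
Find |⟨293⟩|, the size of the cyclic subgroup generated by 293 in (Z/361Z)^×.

By Lagrange's theorem, ord_361(293) divides φ(361) = φ(19^2) = 19·(19−1) = 342 = 2 · 3^2 · 19.
Divisors of 342: 1, 2, 3, 6, 9, 18, 19, 38, 57, 114, 171, 342.
Evaluate successive powers at the divisors of 342:
293^1 ≡ 293 (mod 361)
293^2 ≡ 292 (mod 361)
293^3 ≡ 360 (mod 361)
293^6 ≡ 1 (mod 361) ✓
So ord_361(293) = 6.

6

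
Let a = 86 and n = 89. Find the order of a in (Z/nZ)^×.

88

The order of 86 must divide φ(89) = 89 − 1 = 88 = 2^3 · 11.
Divisors of 88: 1, 2, 4, 8, 11, 22, 44, 88.
Check 86^d mod 89 for each divisor in increasing order:
86^1 ≡ 86
86^2 ≡ 9
86^4 ≡ 81
86^8 ≡ 64
86^11 ≡ 52
86^22 ≡ 34
86^44 ≡ 88
86^88 ≡ 1
So ord_89(86) = 88.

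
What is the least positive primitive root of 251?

6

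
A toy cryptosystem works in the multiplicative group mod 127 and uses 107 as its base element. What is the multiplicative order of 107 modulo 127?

3

ord(107) | φ(127) = 127 − 1 = 126 = 2 · 3^2 · 7.
Divisors of 126: 1, 2, 3, 6, 7, 9, 14, 18, 21, 42, 63, 126.
Check 107^d mod 127 for each divisor in increasing order:
107^1 ≡ 107 (mod 127)
107^2 ≡ 19 (mod 127)
107^3 ≡ 1 (mod 127) ✓
The smallest such exponent is 3, so the order of 107 is 3.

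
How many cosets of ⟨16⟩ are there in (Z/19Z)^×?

2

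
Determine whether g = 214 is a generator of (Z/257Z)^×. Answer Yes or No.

Yes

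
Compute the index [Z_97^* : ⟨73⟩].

4

By Lagrange's theorem, ord_97(73) divides φ(97) = 97 − 1 = 96 = 2^5 · 3.
Divisors of 96: 1, 2, 3, 4, 6, 8, 12, 16, 24, 32, 48, 96.
Compute 73^d (mod 97) for the divisors d until we hit 1:
73^1 ≡ 73
73^2 ≡ 91
73^3 ≡ 47
73^4 ≡ 36
73^6 ≡ 75
73^8 ≡ 35
73^12 ≡ 96
73^16 ≡ 61
73^24 ≡ 1
The order of 73 is 24, so the subgroup it generates has 24 elements.
Index = |(Z/97Z)^×| / |⟨73⟩| = 96 / 24 = 4.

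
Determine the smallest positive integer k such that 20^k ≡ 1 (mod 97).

32

ord(20) | φ(97) = 97 − 1 = 96 = 2^5 · 3.
Divisors of 96: 1, 2, 3, 4, 6, 8, 12, 16, 24, 32, 48, 96.
Test each divisor d:
20^1 ≡ 20 (mod 97)
20^2 ≡ 12 (mod 97)
20^3 ≡ 46 (mod 97)
20^4 ≡ 47 (mod 97)
20^6 ≡ 79 (mod 97)
20^8 ≡ 75 (mod 97)
20^12 ≡ 33 (mod 97)
20^16 ≡ 96 (mod 97)
20^24 ≡ 22 (mod 97)
20^32 ≡ 1 (mod 97) ✓
Hence ord(20) = 32.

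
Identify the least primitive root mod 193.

5

φ(193) = 193 − 1 = 192 = 2^6 · 3.
Test candidates g = 2, 3, … against the prime factors q ∈ {2, 3} of φ(193): g is a generator iff g^(192/q) ≢ 1 for every such q.
g = 2: 2^96 ≡ 1 — hits 1, so not a primitive root.
g = 3: 3^96 ≡ 1 — hits 1, so not a primitive root.
g = 4: 4^96 ≡ 1 — hits 1, so not a primitive root.
g = 5: 5^96 ≡ 192; 5^64 ≡ 84 — none is 1, so 5 is a primitive root.
So 5 is the smallest generator of (Z/193Z)^×.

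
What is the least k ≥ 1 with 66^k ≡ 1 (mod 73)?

24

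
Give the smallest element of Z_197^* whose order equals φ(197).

φ(197) = 197 − 1 = 196 = 2^2 · 7^2.
Test candidates g = 2, 3, … against the prime factors q ∈ {2, 7} of φ(197): g is a generator iff g^(196/q) ≢ 1 for every such q.
g = 2: 2^98 ≡ 196; 2^28 ≡ 104 — none is 1, so 2 is a primitive root.
Hence the least primitive root of 197 is 2.

2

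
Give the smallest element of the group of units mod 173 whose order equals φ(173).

2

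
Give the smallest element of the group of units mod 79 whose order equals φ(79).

φ(79) = 79 − 1 = 78 = 2 · 3 · 13.
Test candidates g = 2, 3, … against the prime factors q ∈ {2, 3, 13} of φ(79): g is a generator iff g^(78/q) ≢ 1 for every such q.
g = 2: 2^39 ≡ 1 — hits 1, so not a primitive root.
g = 3: 3^39 ≡ 78; 3^26 ≡ 23; 3^6 ≡ 18 — none is 1, so 3 is a primitive root.
The smallest primitive root modulo 79 is 3.

3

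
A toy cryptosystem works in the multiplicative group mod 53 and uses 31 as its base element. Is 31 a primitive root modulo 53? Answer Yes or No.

φ(53) = 53 − 1 = 52 = 2^2 · 13.
An element g generates (Z/53Z)^× iff g^(52/q) ≢ 1 (mod 53) for each prime q ∈ {2, 13}.
31^26 ≡ 52 (mod 53)  [q = 2: ≢ 1 ✓]
31^4 ≡ 49 (mod 53)  [q = 13: ≢ 1 ✓]
Every test exponent gives a nontrivial residue, hence 31 generates the full group.

Yes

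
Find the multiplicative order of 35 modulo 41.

The order of 35 must divide φ(41) = 41 − 1 = 40 = 2^3 · 5.
Divisors of 40: 1, 2, 4, 5, 8, 10, 20, 40.
Compute 35^d (mod 41) for the divisors d until we hit 1:
35^1 ≡ 35
35^2 ≡ 36
35^4 ≡ 25
35^5 ≡ 14
35^8 ≡ 10
35^10 ≡ 32
35^20 ≡ 40
35^40 ≡ 1
The smallest such exponent is 40, so the order of 35 is 40.

40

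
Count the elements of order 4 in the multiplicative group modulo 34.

φ(34) = φ(2)·φ(17) = 1·16 = 16 = 2^4.
In a cyclic group of order 16, there are φ(d) elements of order d for each divisor d of 16, and zero for non-divisors.
4 = 2^2 divides 16, and φ(4) = 2.

2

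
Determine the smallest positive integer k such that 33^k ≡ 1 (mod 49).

42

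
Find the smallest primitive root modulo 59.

2

φ(59) = 59 − 1 = 58 = 2 · 29.
Test candidates g = 2, 3, … against the prime factors q ∈ {2, 29} of φ(59): g is a generator iff g^(58/q) ≢ 1 for every such q.
g = 2: 2^29 ≡ 58; 2^2 ≡ 4 — none is 1, so 2 is a primitive root.
So 2 is the smallest generator of (Z/59Z)^×.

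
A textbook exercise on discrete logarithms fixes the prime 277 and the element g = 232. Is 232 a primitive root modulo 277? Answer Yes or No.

Yes

φ(277) = 277 − 1 = 276 = 2^2 · 3 · 23.
It suffices to check that the order of 232 is not a proper divisor of 276: compute 232^(276/q) for q ∈ {2, 3, 23}.
232^138 ≡ 276 (mod 277)  [q = 2: ≢ 1 ✓]
232^92 ≡ 160 (mod 277)  [q = 3: ≢ 1 ✓]
232^12 ≡ 218 (mod 277)  [q = 23: ≢ 1 ✓]
All checks pass, so 232 has order 276 and is a primitive root modulo 277.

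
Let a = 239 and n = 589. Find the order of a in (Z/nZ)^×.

30

ord(239) | φ(589) = φ(19·31) = (19−1)·(31−1) = 18·30 = 540 = 2^2 · 3^3 · 5.
Divisors of 540: 1, 2, 3, 4, 5, 6, 9, 10, 12, 15, 18, 20, 27, 30, 36, 45, 54, 60, 90, 108, 135, 180, 270, 540.
Evaluate successive powers at the divisors of 540:
239^1 ≡ 239
239^2 ≡ 577
239^3 ≡ 77
239^4 ≡ 144
239^5 ≡ 254
239^6 ≡ 39
239^9 ≡ 58
239^10 ≡ 315
239^12 ≡ 343
239^15 ≡ 495
239^18 ≡ 419
239^20 ≡ 273
239^27 ≡ 153
239^30 ≡ 1
So ord_589(239) = 30.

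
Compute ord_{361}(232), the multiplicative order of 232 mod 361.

171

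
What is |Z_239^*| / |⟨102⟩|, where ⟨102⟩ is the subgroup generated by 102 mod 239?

2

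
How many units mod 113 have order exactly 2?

φ(113) = 113 − 1 = 112 = 2^4 · 7.
In a cyclic group of order 112, there are φ(d) elements of order d for each divisor d of 112, and zero for non-divisors.
2 | 112, and φ(2) = 2 − 1 = 1.

1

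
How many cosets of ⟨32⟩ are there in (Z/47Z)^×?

ord(32) | φ(47) = 47 − 1 = 46 = 2 · 23.
Divisors of 46: 1, 2, 23, 46.
Evaluate successive powers at the divisors of 46:
32^1 ≡ 32 (mod 47)
32^2 ≡ 37 (mod 47)
32^23 ≡ 1 (mod 47) ✓
The order of 32 is 23, so the subgroup it generates has 23 elements.
Index = |(Z/47Z)^×| / |⟨32⟩| = 46 / 23 = 2.

2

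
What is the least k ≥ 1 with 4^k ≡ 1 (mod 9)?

ord(4) | φ(9) = φ(3^2) = 3·(3−1) = 6 = 2 · 3.
Divisors of 6: 1, 2, 3, 6.
Evaluate successive powers at the divisors of 6:
4^1 ≡ 4 (mod 9)
4^2 ≡ 7 (mod 9)
4^3 ≡ 1 (mod 9) ✓
So ord_9(4) = 3.

3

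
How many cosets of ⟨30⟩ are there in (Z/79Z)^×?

1

Since 30 ∈ (Z/79Z)^×, its order divides φ(79) = 79 − 1 = 78 = 2 · 3 · 13.
Divisors of 78: 1, 2, 3, 6, 13, 26, 39, 78.
Check 30^d mod 79 for each divisor in increasing order:
30^1 ≡ 30 (mod 79)
30^2 ≡ 31 (mod 79)
30^3 ≡ 61 (mod 79)
30^6 ≡ 8 (mod 79)
30^13 ≡ 24 (mod 79)
30^26 ≡ 23 (mod 79)
30^39 ≡ 78 (mod 79)
30^78 ≡ 1 (mod 79) ✓
So ord_79(30) = 78, hence |⟨30⟩| = 78.
The index is φ(79) / ord(30) = 78 / 78 = 1.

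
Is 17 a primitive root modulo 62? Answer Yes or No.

Yes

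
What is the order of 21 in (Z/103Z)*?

The order of 21 must divide φ(103) = 103 − 1 = 102 = 2 · 3 · 17.
Divisors of 102: 1, 2, 3, 6, 17, 34, 51, 102.
Test each divisor d:
21^1 ≡ 21
21^2 ≡ 29
21^3 ≡ 94
21^6 ≡ 81
21^17 ≡ 57
21^34 ≡ 56
21^51 ≡ 102
21^102 ≡ 1
The smallest such exponent is 102, so the order of 21 is 102.

102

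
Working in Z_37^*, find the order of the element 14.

12

The order of 14 must divide φ(37) = 37 − 1 = 36 = 2^2 · 3^2.
Divisors of 36: 1, 2, 3, 4, 6, 9, 12, 18, 36.
Test each divisor d:
14^1 ≡ 14 (mod 37)
14^2 ≡ 11 (mod 37)
14^3 ≡ 6 (mod 37)
14^4 ≡ 10 (mod 37)
14^6 ≡ 36 (mod 37)
14^9 ≡ 31 (mod 37)
14^12 ≡ 1 (mod 37) ✓
The smallest such exponent is 12, so the order of 14 is 12.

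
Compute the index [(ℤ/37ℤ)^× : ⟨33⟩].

4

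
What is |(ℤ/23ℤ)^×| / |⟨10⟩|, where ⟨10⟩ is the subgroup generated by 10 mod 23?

1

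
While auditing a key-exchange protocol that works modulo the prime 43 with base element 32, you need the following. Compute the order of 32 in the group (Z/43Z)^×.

14

ord(32) | φ(43) = 43 − 1 = 42 = 2 · 3 · 7.
Divisors of 42: 1, 2, 3, 6, 7, 14, 21, 42.
Check 32^d mod 43 for each divisor in increasing order:
32^1 ≡ 32 (mod 43)
32^2 ≡ 35 (mod 43)
32^3 ≡ 2 (mod 43)
32^6 ≡ 4 (mod 43)
32^7 ≡ 42 (mod 43)
32^14 ≡ 1 (mod 43) ✓
The smallest such exponent is 14, so the order of 32 is 14.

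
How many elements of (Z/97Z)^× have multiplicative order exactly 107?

0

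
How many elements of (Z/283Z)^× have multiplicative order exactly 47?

46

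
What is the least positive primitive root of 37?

φ(37) = 37 − 1 = 36 = 2^2 · 3^2.
Test candidates g = 2, 3, … against the prime factors q ∈ {2, 3} of φ(37): g is a generator iff g^(36/q) ≢ 1 for every such q.
g = 2: 2^18 ≡ 36; 2^12 ≡ 26 — none is 1, so 2 is a primitive root.
Hence the least primitive root of 37 is 2.

2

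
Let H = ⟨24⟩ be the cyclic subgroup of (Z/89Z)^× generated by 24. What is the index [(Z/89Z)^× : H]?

1

The order of 24 must divide φ(89) = 89 − 1 = 88 = 2^3 · 11.
Divisors of 88: 1, 2, 4, 8, 11, 22, 44, 88.
Test each divisor d:
24^1 ≡ 24 (mod 89)
24^2 ≡ 42 (mod 89)
24^4 ≡ 73 (mod 89)
24^8 ≡ 78 (mod 89)
24^11 ≡ 37 (mod 89)
24^22 ≡ 34 (mod 89)
24^44 ≡ 88 (mod 89)
24^88 ≡ 1 (mod 89) ✓
Thus |⟨24⟩| = ord(24) = 88.
Index = |(Z/89Z)^×| / |⟨24⟩| = 88 / 88 = 1.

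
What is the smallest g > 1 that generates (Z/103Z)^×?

φ(103) = 103 − 1 = 102 = 2 · 3 · 17.
g is a primitive root iff g^(102/q) ≢ 1 (mod 103) for each prime q ∈ {2, 3, 17}.
g = 2: 2^51 ≡ 1 — hits 1, so not a primitive root.
g = 3: 3^51 ≡ 102; 3^34 ≡ 1 — hits 1, so not a primitive root.
g = 4: 4^51 ≡ 1 — hits 1, so not a primitive root.
g = 5: 5^51 ≡ 102; 5^34 ≡ 56; 5^6 ≡ 72 — none is 1, so 5 is a primitive root.
So 5 is the smallest generator of (Z/103Z)^×.

5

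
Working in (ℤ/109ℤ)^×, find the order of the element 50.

108

ord(50) | φ(109) = 109 − 1 = 108 = 2^2 · 3^3.
Divisors of 108: 1, 2, 3, 4, 6, 9, 12, 18, 27, 36, 54, 108.
Check 50^d mod 109 for each divisor in increasing order:
50^1 ≡ 50
50^2 ≡ 102
50^3 ≡ 86
50^4 ≡ 49
50^6 ≡ 93
50^9 ≡ 41
50^12 ≡ 38
50^18 ≡ 46
50^27 ≡ 33
50^36 ≡ 45
50^54 ≡ 108
50^108 ≡ 1
So ord_109(50) = 108.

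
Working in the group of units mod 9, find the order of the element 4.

3

The order of 4 must divide φ(9) = φ(3^2) = 3·(3−1) = 6 = 2 · 3.
Divisors of 6: 1, 2, 3, 6.
Check 4^d mod 9 for each divisor in increasing order:
4^1 ≡ 4 (mod 9)
4^2 ≡ 7 (mod 9)
4^3 ≡ 1 (mod 9) ✓
Hence ord(4) = 3.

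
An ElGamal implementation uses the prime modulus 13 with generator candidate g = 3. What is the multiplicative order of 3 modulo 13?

3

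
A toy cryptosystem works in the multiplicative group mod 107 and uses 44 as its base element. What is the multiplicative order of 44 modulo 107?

By Lagrange's theorem, ord_107(44) divides φ(107) = 107 − 1 = 106 = 2 · 53.
Divisors of 106: 1, 2, 53, 106.
Compute 44^d (mod 107) for the divisors d until we hit 1:
44^1 ≡ 44
44^2 ≡ 10
44^53 ≡ 1
So ord_107(44) = 53.

53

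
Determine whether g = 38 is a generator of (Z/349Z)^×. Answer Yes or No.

No

φ(349) = 349 − 1 = 348 = 2^2 · 3 · 29.
It suffices to check that the order of 38 is not a proper divisor of 348: compute 38^(348/q) for q ∈ {2, 3, 29}.
38^174 ≡ 348 (mod 349)  [q = 2: ≢ 1 ✓]
38^116 ≡ 1 (mod 349)  [q = 3: ≡ 1 ✗]
38^12 ≡ 285 (mod 349)  [q = 29: ≢ 1 ✓]
The check at q = 3 fails, so 38 generates a proper subgroup.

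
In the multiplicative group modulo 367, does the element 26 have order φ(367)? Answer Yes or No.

φ(367) = 367 − 1 = 366 = 2 · 3 · 61.
An element g generates (Z/367Z)^× iff g^(366/q) ≢ 1 (mod 367) for each prime q ∈ {2, 3, 61}.
26^183 ≡ 1 (mod 367)  [q = 2: ≡ 1 ✗]
26^122 ≡ 83 (mod 367)  [q = 3: ≢ 1 ✓]
26^6 ≡ 132 (mod 367)  [q = 61: ≢ 1 ✓]
Since 26^183 ≡ 1, the order of 26 divides 183 < 366, so 26 is not a primitive root.

No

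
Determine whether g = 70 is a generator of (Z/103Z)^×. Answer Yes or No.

φ(103) = 103 − 1 = 102 = 2 · 3 · 17.
Test 70^(102/q) mod 103 for each prime factor q of 102:
70^51 ≡ 102 (mod 103)  [q = 2: ≢ 1 ✓]
70^34 ≡ 56 (mod 103)  [q = 3: ≢ 1 ✓]
70^6 ≡ 100 (mod 103)  [q = 17: ≢ 1 ✓]
None equal 1, so ord_103(70) = 102: 70 is a primitive root.

Yes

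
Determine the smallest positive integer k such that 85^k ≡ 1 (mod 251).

ord(85) | φ(251) = 251 − 1 = 250 = 2 · 5^3.
Divisors of 250: 1, 2, 5, 10, 25, 50, 125, 250.
Check 85^d mod 251 for each divisor in increasing order:
85^1 ≡ 85 (mod 251)
85^2 ≡ 197 (mod 251)
85^5 ≡ 123 (mod 251)
85^10 ≡ 69 (mod 251)
85^25 ≡ 20 (mod 251)
85^50 ≡ 149 (mod 251)
85^125 ≡ 1 (mod 251) ✓
Therefore the multiplicative order of 85 modulo 251 is 125.

125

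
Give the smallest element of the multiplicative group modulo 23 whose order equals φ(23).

5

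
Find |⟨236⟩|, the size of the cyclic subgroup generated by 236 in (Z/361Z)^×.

Since 236 ∈ (Z/361Z)^×, its order divides φ(361) = φ(19^2) = 19·(19−1) = 342 = 2 · 3^2 · 19.
Divisors of 342: 1, 2, 3, 6, 9, 18, 19, 38, 57, 114, 171, 342.
Evaluate successive powers at the divisors of 342:
236^1 ≡ 236 (mod 361)
236^2 ≡ 102 (mod 361)
236^3 ≡ 246 (mod 361)
236^6 ≡ 229 (mod 361)
236^9 ≡ 18 (mod 361)
236^18 ≡ 324 (mod 361)
236^19 ≡ 293 (mod 361)
236^38 ≡ 292 (mod 361)
236^57 ≡ 360 (mod 361)
236^114 ≡ 1 (mod 361) ✓
Hence ord(236) = 114.

114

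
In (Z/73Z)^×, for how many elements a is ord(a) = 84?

0

φ(73) = 73 − 1 = 72 = 2^3 · 3^2.
(Z/73Z)^× is cyclic (|G| = 72); a cyclic group of order m has exactly φ(d) elements of each order d | m, and none otherwise.
Since 84 ∤ 72, the count is 0.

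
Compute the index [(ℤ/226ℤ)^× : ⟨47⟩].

1

Since 47 ∈ (Z/226Z)^×, its order divides φ(226) = φ(2)·φ(113) = 1·112 = 112 = 2^4 · 7.
Divisors of 112: 1, 2, 4, 7, 8, 14, 16, 28, 56, 112.
Evaluate successive powers at the divisors of 112:
47^1 ≡ 47 (mod 226)
47^2 ≡ 175 (mod 226)
47^4 ≡ 115 (mod 226)
47^7 ≡ 65 (mod 226)
47^8 ≡ 117 (mod 226)
47^14 ≡ 157 (mod 226)
47^16 ≡ 129 (mod 226)
47^28 ≡ 15 (mod 226)
47^56 ≡ 225 (mod 226)
47^112 ≡ 1 (mod 226) ✓
Thus |⟨47⟩| = ord(47) = 112.
The index is φ(226) / ord(47) = 112 / 112 = 1.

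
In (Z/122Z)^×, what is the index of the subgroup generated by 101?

5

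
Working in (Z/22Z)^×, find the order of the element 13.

10

ord(13) | φ(22) = φ(2)·φ(11) = 1·10 = 10 = 2 · 5.
Divisors of 10: 1, 2, 5, 10.
Test each divisor d:
13^1 ≡ 13
13^2 ≡ 15
13^5 ≡ 21
13^10 ≡ 1
The smallest such exponent is 10, so the order of 13 is 10.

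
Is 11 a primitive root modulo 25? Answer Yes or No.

No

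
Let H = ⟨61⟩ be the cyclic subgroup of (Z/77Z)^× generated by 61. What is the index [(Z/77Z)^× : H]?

Since 61 ∈ (Z/77Z)^×, its order divides φ(77) = φ(7·11) = (7−1)·(11−1) = 6·10 = 60 = 2^2 · 3 · 5.
Divisors of 60: 1, 2, 3, 4, 5, 6, 10, 12, 15, 20, 30, 60.
Check 61^d mod 77 for each divisor in increasing order:
61^1 ≡ 61 (mod 77)
61^2 ≡ 25 (mod 77)
61^3 ≡ 62 (mod 77)
61^4 ≡ 9 (mod 77)
61^5 ≡ 10 (mod 77)
61^6 ≡ 71 (mod 77)
61^10 ≡ 23 (mod 77)
61^12 ≡ 36 (mod 77)
61^15 ≡ 76 (mod 77)
61^20 ≡ 67 (mod 77)
61^30 ≡ 1 (mod 77) ✓
The order of 61 is 30, so the subgroup it generates has 30 elements.
Index = |(Z/77Z)^×| / |⟨61⟩| = 60 / 30 = 2.

2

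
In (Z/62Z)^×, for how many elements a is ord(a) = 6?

2

φ(62) = φ(2)·φ(31) = 1·30 = 30 = 2 · 3 · 5.
(Z/62Z)^× is cyclic (|G| = 30); a cyclic group of order m has exactly φ(d) elements of each order d | m, and none otherwise.
6 = 2 · 3 divides 30, and φ(6) = 2.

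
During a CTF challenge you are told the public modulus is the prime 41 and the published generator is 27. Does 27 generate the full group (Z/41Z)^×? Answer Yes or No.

No

φ(41) = 41 − 1 = 40 = 2^3 · 5.
Test 27^(40/q) mod 41 for each prime factor q of 40:
27^20 ≡ 40 (mod 41)  [q = 2: ≢ 1 ✓]
27^8 ≡ 1 (mod 41)  [q = 5: ≡ 1 ✗]
The check at q = 5 fails, so 27 generates a proper subgroup.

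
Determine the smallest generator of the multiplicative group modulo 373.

2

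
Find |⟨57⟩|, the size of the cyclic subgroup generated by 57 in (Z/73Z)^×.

18

The order of 57 must divide φ(73) = 73 − 1 = 72 = 2^3 · 3^2.
Divisors of 72: 1, 2, 3, 4, 6, 8, 9, 12, 18, 24, 36, 72.
Test each divisor d:
57^1 ≡ 57 (mod 73)
57^2 ≡ 37 (mod 73)
57^3 ≡ 65 (mod 73)
57^4 ≡ 55 (mod 73)
57^6 ≡ 64 (mod 73)
57^8 ≡ 32 (mod 73)
57^9 ≡ 72 (mod 73)
57^12 ≡ 8 (mod 73)
57^18 ≡ 1 (mod 73) ✓
So ord_73(57) = 18.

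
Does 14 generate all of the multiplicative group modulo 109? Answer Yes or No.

Yes

φ(109) = 109 − 1 = 108 = 2^2 · 3^3.
Test 14^(108/q) mod 109 for each prime factor q of 108:
14^54 ≡ 108 (mod 109)  [q = 2: ≢ 1 ✓]
14^36 ≡ 63 (mod 109)  [q = 3: ≢ 1 ✓]
None equal 1, so ord_109(14) = 108: 14 is a primitive root.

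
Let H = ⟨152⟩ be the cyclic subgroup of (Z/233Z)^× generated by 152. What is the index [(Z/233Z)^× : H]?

The order of 152 must divide φ(233) = 233 − 1 = 232 = 2^3 · 29.
Divisors of 232: 1, 2, 4, 8, 29, 58, 116, 232.
Evaluate successive powers at the divisors of 232:
152^1 ≡ 152 (mod 233)
152^2 ≡ 37 (mod 233)
152^4 ≡ 204 (mod 233)
152^8 ≡ 142 (mod 233)
152^29 ≡ 1 (mod 233) ✓
So ord_233(152) = 29, hence |⟨152⟩| = 29.
Index = |(Z/233Z)^×| / |⟨152⟩| = 232 / 29 = 8.

8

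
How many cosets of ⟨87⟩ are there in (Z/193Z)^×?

ord(87) | φ(193) = 193 − 1 = 192 = 2^6 · 3.
Divisors of 192: 1, 2, 3, 4, 6, 8, 12, 16, 24, 32, 48, 64, 96, 192.
Evaluate successive powers at the divisors of 192:
87^1 ≡ 87
87^2 ≡ 42
87^3 ≡ 180
87^4 ≡ 27
87^6 ≡ 169
87^8 ≡ 150
87^12 ≡ 190
87^16 ≡ 112
87^24 ≡ 9
87^32 ≡ 192
87^48 ≡ 81
87^64 ≡ 1
So ord_193(87) = 64, hence |⟨87⟩| = 64.
[(Z/193Z)^× : ⟨87⟩] = 192/64 = 3.

3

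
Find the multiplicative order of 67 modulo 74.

ord(67) | φ(74) = φ(2)·φ(37) = 1·36 = 36 = 2^2 · 3^2.
Divisors of 36: 1, 2, 3, 4, 6, 9, 12, 18, 36.
Test each divisor d:
67^1 ≡ 67 (mod 74)
67^2 ≡ 49 (mod 74)
67^3 ≡ 27 (mod 74)
67^4 ≡ 33 (mod 74)
67^6 ≡ 63 (mod 74)
67^9 ≡ 73 (mod 74)
67^12 ≡ 47 (mod 74)
67^18 ≡ 1 (mod 74) ✓
The smallest such exponent is 18, so the order of 67 is 18.

18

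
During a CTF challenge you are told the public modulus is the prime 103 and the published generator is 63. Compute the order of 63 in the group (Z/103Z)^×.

Since 63 ∈ (Z/103Z)^×, its order divides φ(103) = 103 − 1 = 102 = 2 · 3 · 17.
Divisors of 102: 1, 2, 3, 6, 17, 34, 51, 102.
Check 63^d mod 103 for each divisor in increasing order:
63^1 ≡ 63 (mod 103)
63^2 ≡ 55 (mod 103)
63^3 ≡ 66 (mod 103)
63^6 ≡ 30 (mod 103)
63^17 ≡ 46 (mod 103)
63^34 ≡ 56 (mod 103)
63^51 ≡ 1 (mod 103) ✓
Therefore the multiplicative order of 63 modulo 103 is 51.

51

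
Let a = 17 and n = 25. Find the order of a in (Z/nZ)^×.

Since 17 ∈ (Z/25Z)^×, its order divides φ(25) = φ(5^2) = 5·(5−1) = 20 = 2^2 · 5.
Divisors of 20: 1, 2, 4, 5, 10, 20.
Compute 17^d (mod 25) for the divisors d until we hit 1:
17^1 ≡ 17
17^2 ≡ 14
17^4 ≡ 21
17^5 ≡ 7
17^10 ≡ 24
17^20 ≡ 1
The smallest such exponent is 20, so the order of 17 is 20.

20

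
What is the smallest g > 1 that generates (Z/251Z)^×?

6

φ(251) = 251 − 1 = 250 = 2 · 5^3.
g is a primitive root iff g^(250/q) ≢ 1 (mod 251) for each prime q ∈ {2, 5}.
g = 2: 2^125 ≡ 250; 2^50 ≡ 1 — hits 1, so not a primitive root.
g = 3: 3^125 ≡ 1 — hits 1, so not a primitive root.
g = 4: 4^125 ≡ 1 — hits 1, so not a primitive root.
g = 5: 5^125 ≡ 1 — hits 1, so not a primitive root.
g = 6: 6^125 ≡ 250; 6^50 ≡ 219 — none is 1, so 6 is a primitive root.
So 6 is the smallest generator of (Z/251Z)^×.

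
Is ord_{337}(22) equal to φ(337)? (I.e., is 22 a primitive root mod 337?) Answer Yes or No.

Yes

φ(337) = 337 − 1 = 336 = 2^4 · 3 · 7.
Test 22^(336/q) mod 337 for each prime factor q of 336:
22^168 ≡ 336 (mod 337)  [q = 2: ≢ 1 ✓]
22^112 ≡ 128 (mod 337)  [q = 3: ≢ 1 ✓]
22^48 ≡ 52 (mod 337)  [q = 7: ≢ 1 ✓]
Every test exponent gives a nontrivial residue, hence 22 generates the full group.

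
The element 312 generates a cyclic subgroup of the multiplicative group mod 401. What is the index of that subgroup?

The order of 312 must divide φ(401) = 401 − 1 = 400 = 2^4 · 5^2.
Divisors of 400: 1, 2, 4, 5, 8, 10, 16, 20, 25, 40, 50, 80, 100, 200, 400.
Compute 312^d (mod 401) for the divisors d until we hit 1:
312^1 ≡ 312 (mod 401)
312^2 ≡ 302 (mod 401)
312^4 ≡ 177 (mod 401)
312^5 ≡ 287 (mod 401)
312^8 ≡ 51 (mod 401)
312^10 ≡ 164 (mod 401)
312^16 ≡ 195 (mod 401)
312^20 ≡ 29 (mod 401)
312^25 ≡ 303 (mod 401)
312^40 ≡ 39 (mod 401)
312^50 ≡ 381 (mod 401)
312^80 ≡ 318 (mod 401)
312^100 ≡ 400 (mod 401)
312^200 ≡ 1 (mod 401) ✓
The order of 312 is 200, so the subgroup it generates has 200 elements.
The index is φ(401) / ord(312) = 400 / 200 = 2.

2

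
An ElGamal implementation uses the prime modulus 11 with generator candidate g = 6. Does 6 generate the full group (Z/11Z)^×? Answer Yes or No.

Yes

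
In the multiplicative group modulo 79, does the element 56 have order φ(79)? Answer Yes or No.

No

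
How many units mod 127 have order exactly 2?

1

φ(127) = 127 − 1 = 126 = 2 · 3^2 · 7.
(Z/127Z)^× is cyclic (|G| = 126); a cyclic group of order m has exactly φ(d) elements of each order d | m, and none otherwise.
2 | 126, and φ(2) = 2 − 1 = 1.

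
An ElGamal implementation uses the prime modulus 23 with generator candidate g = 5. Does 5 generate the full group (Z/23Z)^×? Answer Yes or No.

Yes

φ(23) = 23 − 1 = 22 = 2 · 11.
It suffices to check that the order of 5 is not a proper divisor of 22: compute 5^(22/q) for q ∈ {2, 11}.
5^11 ≡ 22 (mod 23)  [q = 2: ≢ 1 ✓]
5^2 ≡ 2 (mod 23)  [q = 11: ≢ 1 ✓]
All checks pass, so 5 has order 22 and is a primitive root modulo 23.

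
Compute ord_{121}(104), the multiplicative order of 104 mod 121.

ord(104) | φ(121) = φ(11^2) = 11·(11−1) = 110 = 2 · 5 · 11.
Divisors of 110: 1, 2, 5, 10, 11, 22, 55, 110.
Test each divisor d:
104^1 ≡ 104 (mod 121)
104^2 ≡ 47 (mod 121)
104^5 ≡ 78 (mod 121)
104^10 ≡ 34 (mod 121)
104^11 ≡ 27 (mod 121)
104^22 ≡ 3 (mod 121)
104^55 ≡ 1 (mod 121) ✓
The smallest such exponent is 55, so the order of 104 is 55.

55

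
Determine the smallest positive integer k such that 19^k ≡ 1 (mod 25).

10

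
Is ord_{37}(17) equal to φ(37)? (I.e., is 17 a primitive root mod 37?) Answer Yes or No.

φ(37) = 37 − 1 = 36 = 2^2 · 3^2.
17 is a primitive root mod 37 iff 17^(φ(37)/q) ≢ 1 for every prime q | φ(37), i.e. q ∈ {2, 3}.
17^18 ≡ 36 (mod 37)  [q = 2: ≢ 1 ✓]
17^12 ≡ 26 (mod 37)  [q = 3: ≢ 1 ✓]
Every test exponent gives a nontrivial residue, hence 17 generates the full group.

Yes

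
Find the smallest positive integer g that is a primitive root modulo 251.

6

φ(251) = 251 − 1 = 250 = 2 · 5^3.
g is a primitive root iff g^(250/q) ≢ 1 (mod 251) for each prime q ∈ {2, 5}.
g = 2: 2^125 ≡ 250; 2^50 ≡ 1 — hits 1, so not a primitive root.
g = 3: 3^125 ≡ 1 — hits 1, so not a primitive root.
g = 4: 4^125 ≡ 1 — hits 1, so not a primitive root.
g = 5: 5^125 ≡ 1 — hits 1, so not a primitive root.
g = 6: 6^125 ≡ 250; 6^50 ≡ 219 — none is 1, so 6 is a primitive root.
Hence the least primitive root of 251 is 6.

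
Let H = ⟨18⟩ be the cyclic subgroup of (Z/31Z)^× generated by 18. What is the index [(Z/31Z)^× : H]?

2

ord(18) | φ(31) = 31 − 1 = 30 = 2 · 3 · 5.
Divisors of 30: 1, 2, 3, 5, 6, 10, 15, 30.
Test each divisor d:
18^1 ≡ 18
18^2 ≡ 14
18^3 ≡ 4
18^5 ≡ 25
18^6 ≡ 16
18^10 ≡ 5
18^15 ≡ 1
So ord_31(18) = 15, hence |⟨18⟩| = 15.
[(Z/31Z)^× : ⟨18⟩] = 30/15 = 2.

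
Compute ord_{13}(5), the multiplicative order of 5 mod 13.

ord(5) | φ(13) = 13 − 1 = 12 = 2^2 · 3.
Divisors of 12: 1, 2, 3, 4, 6, 12.
Evaluate successive powers at the divisors of 12:
5^1 ≡ 5 (mod 13)
5^2 ≡ 12 (mod 13)
5^3 ≡ 8 (mod 13)
5^4 ≡ 1 (mod 13) ✓
Therefore the multiplicative order of 5 modulo 13 is 4.

4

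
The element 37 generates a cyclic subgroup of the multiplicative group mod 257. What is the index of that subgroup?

1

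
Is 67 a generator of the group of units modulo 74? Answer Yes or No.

No

φ(74) = φ(2)·φ(37) = 1·36 = 36 = 2^2 · 3^2.
It suffices to check that the order of 67 is not a proper divisor of 36: compute 67^(36/q) for q ∈ {2, 3}.
67^18 ≡ 1 (mod 74)  [q = 2: ≡ 1 ✗]
67^12 ≡ 47 (mod 74)  [q = 3: ≢ 1 ✓]
67^18 ≡ 1 shows ord(67) | 18, strictly less than φ(74); not a primitive root.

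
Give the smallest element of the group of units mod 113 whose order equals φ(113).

3

φ(113) = 113 − 1 = 112 = 2^4 · 7.
g is a primitive root iff g^(112/q) ≢ 1 (mod 113) for each prime q ∈ {2, 7}.
g = 2: 2^56 ≡ 1 — hits 1, so not a primitive root.
g = 3: 3^56 ≡ 112; 3^16 ≡ 49 — none is 1, so 3 is a primitive root.
So 3 is the smallest generator of (Z/113Z)^×.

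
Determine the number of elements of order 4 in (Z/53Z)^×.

2

φ(53) = 53 − 1 = 52 = 2^2 · 13.
(Z/53Z)^× is cyclic (|G| = 52); a cyclic group of order m has exactly φ(d) elements of each order d | m, and none otherwise.
4 = 2^2 divides 52, and φ(4) = 2.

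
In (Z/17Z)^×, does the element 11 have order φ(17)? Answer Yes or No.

φ(17) = 17 − 1 = 16 = 2^4.
Test 11^(16/q) mod 17 for each prime factor q of 16:
11^8 ≡ 16 (mod 17)  [q = 2: ≢ 1 ✓]
None equal 1, so ord_17(11) = 16: 11 is a primitive root.

Yes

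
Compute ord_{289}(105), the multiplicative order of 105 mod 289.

272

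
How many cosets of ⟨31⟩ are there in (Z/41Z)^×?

4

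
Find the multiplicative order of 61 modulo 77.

The order of 61 must divide φ(77) = φ(7·11) = (7−1)·(11−1) = 6·10 = 60 = 2^2 · 3 · 5.
Divisors of 60: 1, 2, 3, 4, 5, 6, 10, 12, 15, 20, 30, 60.
Test each divisor d:
61^1 ≡ 61
61^2 ≡ 25
61^3 ≡ 62
61^4 ≡ 9
61^5 ≡ 10
61^6 ≡ 71
61^10 ≡ 23
61^12 ≡ 36
61^15 ≡ 76
61^20 ≡ 67
61^30 ≡ 1
Hence ord(61) = 30.

30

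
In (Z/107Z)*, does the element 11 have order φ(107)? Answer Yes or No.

φ(107) = 107 − 1 = 106 = 2 · 53.
11 is a primitive root mod 107 iff 11^(φ(107)/q) ≢ 1 for every prime q | φ(107), i.e. q ∈ {2, 53}.
11^53 ≡ 1 (mod 107)  [q = 2: ≡ 1 ✗]
11^2 ≡ 14 (mod 107)  [q = 53: ≢ 1 ✓]
Since 11^53 ≡ 1, the order of 11 divides 53 < 106, so 11 is not a primitive root.

No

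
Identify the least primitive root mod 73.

5

φ(73) = 73 − 1 = 72 = 2^3 · 3^2.
g is a primitive root iff g^(72/q) ≢ 1 (mod 73) for each prime q ∈ {2, 3}.
g = 2: 2^36 ≡ 1 — hits 1, so not a primitive root.
g = 3: 3^36 ≡ 1 — hits 1, so not a primitive root.
g = 4: 4^36 ≡ 1 — hits 1, so not a primitive root.
g = 5: 5^36 ≡ 72; 5^24 ≡ 8 — none is 1, so 5 is a primitive root.
Hence the least primitive root of 73 is 5.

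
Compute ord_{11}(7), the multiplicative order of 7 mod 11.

10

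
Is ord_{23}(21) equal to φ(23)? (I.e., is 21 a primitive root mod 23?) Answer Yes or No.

φ(23) = 23 − 1 = 22 = 2 · 11.
Test 21^(22/q) mod 23 for each prime factor q of 22:
21^11 ≡ 22 (mod 23)  [q = 2: ≢ 1 ✓]
21^2 ≡ 4 (mod 23)  [q = 11: ≢ 1 ✓]
All checks pass, so 21 has order 22 and is a primitive root modulo 23.

Yes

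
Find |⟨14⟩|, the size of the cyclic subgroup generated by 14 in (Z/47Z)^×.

23

The order of 14 must divide φ(47) = 47 − 1 = 46 = 2 · 23.
Divisors of 46: 1, 2, 23, 46.
Evaluate successive powers at the divisors of 46:
14^1 ≡ 14 (mod 47)
14^2 ≡ 8 (mod 47)
14^23 ≡ 1 (mod 47) ✓
So ord_47(14) = 23.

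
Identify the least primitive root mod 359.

7

φ(359) = 359 − 1 = 358 = 2 · 179.
g is a primitive root iff g^(358/q) ≢ 1 (mod 359) for each prime q ∈ {2, 179}.
g = 2: 2^179 ≡ 1 — hits 1, so not a primitive root.
g = 3: 3^179 ≡ 1 — hits 1, so not a primitive root.
g = 4: 4^179 ≡ 1 — hits 1, so not a primitive root.
g = 5: 5^179 ≡ 1 — hits 1, so not a primitive root.
g = 6: 6^179 ≡ 1 — hits 1, so not a primitive root.
g = 7: 7^179 ≡ 358; 7^2 ≡ 49 — none is 1, so 7 is a primitive root.
Hence the least primitive root of 359 is 7.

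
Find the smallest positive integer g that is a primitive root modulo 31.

φ(31) = 31 − 1 = 30 = 2 · 3 · 5.
g is a primitive root iff g^(30/q) ≢ 1 (mod 31) for each prime q ∈ {2, 3, 5}.
g = 2: 2^15 ≡ 1 — hits 1, so not a primitive root.
g = 3: 3^15 ≡ 30; 3^10 ≡ 25; 3^6 ≡ 16 — none is 1, so 3 is a primitive root.
So 3 is the smallest generator of (Z/31Z)^×.

3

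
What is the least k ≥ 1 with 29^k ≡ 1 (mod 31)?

ord(29) | φ(31) = 31 − 1 = 30 = 2 · 3 · 5.
Divisors of 30: 1, 2, 3, 5, 6, 10, 15, 30.
Test each divisor d:
29^1 ≡ 29 (mod 31)
29^2 ≡ 4 (mod 31)
29^3 ≡ 23 (mod 31)
29^5 ≡ 30 (mod 31)
29^6 ≡ 2 (mod 31)
29^10 ≡ 1 (mod 31) ✓
The smallest such exponent is 10, so the order of 29 is 10.

10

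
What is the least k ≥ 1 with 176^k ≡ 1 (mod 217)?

ord(176) | φ(217) = φ(7·31) = (7−1)·(31−1) = 6·30 = 180 = 2^2 · 3^2 · 5.
Divisors of 180: 1, 2, 3, 4, 5, 6, 9, 10, 12, 15, 18, 20, 30, 36, 45, 60, 90, 180.
Test each divisor d:
176^1 ≡ 176 (mod 217)
176^2 ≡ 162 (mod 217)
176^3 ≡ 85 (mod 217)
176^4 ≡ 204 (mod 217)
176^5 ≡ 99 (mod 217)
176^6 ≡ 64 (mod 217)
176^9 ≡ 15 (mod 217)
176^10 ≡ 36 (mod 217)
176^12 ≡ 190 (mod 217)
176^15 ≡ 92 (mod 217)
176^18 ≡ 8 (mod 217)
176^20 ≡ 211 (mod 217)
176^30 ≡ 1 (mod 217) ✓
The smallest such exponent is 30, so the order of 176 is 30.

30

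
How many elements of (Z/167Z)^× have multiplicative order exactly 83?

82

φ(167) = 167 − 1 = 166 = 2 · 83.
Since (Z/167Z)^× is cyclic of order 166, the number of elements of order d is φ(d) when d | 166 and 0 otherwise.
83 | 166, and φ(83) = 83 − 1 = 82.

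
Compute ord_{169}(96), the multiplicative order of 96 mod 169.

52

Since 96 ∈ (Z/169Z)^×, its order divides φ(169) = φ(13^2) = 13·(13−1) = 156 = 2^2 · 3 · 13.
Divisors of 156: 1, 2, 3, 4, 6, 12, 13, 26, 39, 52, 78, 156.
Evaluate successive powers at the divisors of 156:
96^1 ≡ 96
96^2 ≡ 90
96^3 ≡ 21
96^4 ≡ 157
96^6 ≡ 103
96^12 ≡ 131
96^13 ≡ 70
96^26 ≡ 168
96^39 ≡ 99
96^52 ≡ 1
Therefore the multiplicative order of 96 modulo 169 is 52.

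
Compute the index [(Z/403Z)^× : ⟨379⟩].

6

By Lagrange's theorem, ord_403(379) divides φ(403) = φ(13·31) = (13−1)·(31−1) = 12·30 = 360 = 2^3 · 3^2 · 5.
Divisors of 360: 1, 2, 3, 4, 5, 6, 8, 9, 10, 12, 15, 18, 20, 24, 30, 36, 40, 45, 60, 72, 90, 120, 180, 360.
Evaluate successive powers at the divisors of 360:
379^1 ≡ 379 (mod 403)
379^2 ≡ 173 (mod 403)
379^3 ≡ 281 (mod 403)
379^4 ≡ 107 (mod 403)
379^5 ≡ 253 (mod 403)
379^6 ≡ 376 (mod 403)
379^8 ≡ 165 (mod 403)
379^9 ≡ 70 (mod 403)
379^10 ≡ 335 (mod 403)
379^12 ≡ 326 (mod 403)
379^15 ≡ 125 (mod 403)
379^18 ≡ 64 (mod 403)
379^20 ≡ 191 (mod 403)
379^24 ≡ 287 (mod 403)
379^30 ≡ 311 (mod 403)
379^36 ≡ 66 (mod 403)
379^40 ≡ 211 (mod 403)
379^45 ≡ 187 (mod 403)
379^60 ≡ 1 (mod 403) ✓
The order of 379 is 60, so the subgroup it generates has 60 elements.
The index is φ(403) / ord(379) = 360 / 60 = 6.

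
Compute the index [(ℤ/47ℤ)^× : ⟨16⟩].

2

ord(16) | φ(47) = 47 − 1 = 46 = 2 · 23.
Divisors of 46: 1, 2, 23, 46.
Compute 16^d (mod 47) for the divisors d until we hit 1:
16^1 ≡ 16 (mod 47)
16^2 ≡ 21 (mod 47)
16^23 ≡ 1 (mod 47) ✓
The order of 16 is 23, so the subgroup it generates has 23 elements.
Index = |(Z/47Z)^×| / |⟨16⟩| = 46 / 23 = 2.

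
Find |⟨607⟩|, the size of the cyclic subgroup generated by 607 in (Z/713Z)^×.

The order of 607 must divide φ(713) = φ(23·31) = (23−1)·(31−1) = 22·30 = 660 = 2^2 · 3 · 5 · 11.
Divisors of 660: 1, 2, 3, 4, 5, 6, 10, 11, 12, 15, 20, 22, 30, 33, 44, 55, 60, 66, 110, 132, 165, 220, 330, 660.
Evaluate successive powers at the divisors of 660:
607^1 ≡ 607
607^2 ≡ 541
607^3 ≡ 407
607^4 ≡ 351
607^5 ≡ 583
607^6 ≡ 233
607^10 ≡ 501
607^11 ≡ 369
607^12 ≡ 101
607^15 ≡ 466
607^20 ≡ 25
607^22 ≡ 691
607^30 ≡ 404
607^33 ≡ 438
607^44 ≡ 484
607^55 ≡ 346
607^60 ≡ 652
607^66 ≡ 47
607^110 ≡ 645
607^132 ≡ 70
607^165 ≡ 1
The smallest such exponent is 165, so the order of 607 is 165.

165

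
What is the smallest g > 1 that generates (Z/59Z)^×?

φ(59) = 59 − 1 = 58 = 2 · 29.
g is a primitive root iff g^(58/q) ≢ 1 (mod 59) for each prime q ∈ {2, 29}.
g = 2: 2^29 ≡ 58; 2^2 ≡ 4 — none is 1, so 2 is a primitive root.
Hence the least primitive root of 59 is 2.

2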